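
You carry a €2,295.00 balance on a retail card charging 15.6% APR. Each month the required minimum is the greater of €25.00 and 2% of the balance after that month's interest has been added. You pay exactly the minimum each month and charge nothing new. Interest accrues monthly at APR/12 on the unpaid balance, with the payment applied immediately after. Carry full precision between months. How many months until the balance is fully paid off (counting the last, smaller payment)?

Monthly rate r = 15.6%/12 = 1.3% = 0.013.
While 2% of the post-interest balance exceeds €25.00, each month B ← (B·(1+r))·(1 − 0.02), i.e. B shrinks by the factor (1+r)·0.98 = 0.99274.
This holds for months 1–86. Entering month 87 the balance is €1,226.42; 2% of the post-interest balance is now below €25.00, so the flat €25.00 minimum applies from here.
From month 87 a fixed €25.00 at rate r clears €1,226.42 in 79 more payments. Total: 86 + 79 = 165 months.

165 months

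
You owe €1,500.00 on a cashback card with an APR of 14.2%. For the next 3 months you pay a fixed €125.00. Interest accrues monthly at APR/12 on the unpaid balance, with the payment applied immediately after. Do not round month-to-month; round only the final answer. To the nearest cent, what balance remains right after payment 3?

Monthly rate r = 14.2%/12 = 1.18333% = 0.0118333.
Each month: B ← B·(1+r) − €125.00.
Month 1: interest €17.75; balance after payment €1,392.75.
Month 2: interest €16.48; balance after payment €1,284.23.
Month 3: interest €15.20; balance after payment €1,174.43.

€1,174.43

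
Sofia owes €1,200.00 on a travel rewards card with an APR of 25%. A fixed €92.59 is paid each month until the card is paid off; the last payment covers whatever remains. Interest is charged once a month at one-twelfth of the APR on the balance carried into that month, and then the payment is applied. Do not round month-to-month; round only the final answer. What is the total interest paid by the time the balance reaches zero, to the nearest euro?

Monthly rate r = 25%/12 = 2.08333% = 0.0208333.
Payoff takes n = ⌈−ln(1 − rB₀/P)/ln(1+r)⌉ = ⌈15.263⌉ = 16 payments; the last is €24.58.
Total paid = 15·€92.59 + €24.58 = €1,413.43.
Total interest = total paid − principal = €1,413.43 − €1,200.00 = €213.43.

€213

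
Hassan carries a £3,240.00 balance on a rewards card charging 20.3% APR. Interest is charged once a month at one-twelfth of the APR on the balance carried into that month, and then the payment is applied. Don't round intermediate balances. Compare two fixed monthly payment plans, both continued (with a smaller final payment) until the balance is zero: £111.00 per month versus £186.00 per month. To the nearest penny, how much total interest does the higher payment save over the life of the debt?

Monthly rate r = 20.3%/12 = 1.69167% = 0.0169167.
At £111.00/mo: n = ⌈−ln(1 − rB₀/P)/ln(1+r)⌉ = 41 payments (last £64.97); total interest = total paid − £3,240.00 = £1,264.97.
At £186.00/mo: 21 payments (last £151.00); total interest £631.00.
Interest saved = £1,264.97 − £631.00 = £633.97.

£633.97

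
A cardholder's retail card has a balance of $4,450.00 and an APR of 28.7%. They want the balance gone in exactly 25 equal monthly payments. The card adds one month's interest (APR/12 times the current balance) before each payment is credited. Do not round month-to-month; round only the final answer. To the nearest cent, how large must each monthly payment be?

$238.55

Monthly rate r = 28.7%/12 = 2.39167% = 0.0239167.
Level-payment amortization: P = B₀·r / (1 − (1+r)^(−n)) = 4450.00·0.0239167 / (1 − 1.02392^(−25)).
Denominator 1 − (1+r)^(−25) = 0.446159521.
P = 106.429 / 0.446159521 ≈ 238.55.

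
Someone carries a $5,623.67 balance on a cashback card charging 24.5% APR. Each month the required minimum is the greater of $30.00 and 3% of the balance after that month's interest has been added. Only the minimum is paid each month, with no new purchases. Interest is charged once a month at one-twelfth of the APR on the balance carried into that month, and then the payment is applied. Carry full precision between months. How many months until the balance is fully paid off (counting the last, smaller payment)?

Monthly rate r = 24.5%/12 = 2.04167% = 0.0204167.
While 3% of the post-interest balance exceeds $30.00, each month B ← (B·(1+r))·(1 − 0.03), i.e. B shrinks by the factor (1+r)·0.97 = 0.9898.
This holds for months 1–171. Entering month 172 the balance is $974.87; 3% of the post-interest balance is now below $30.00, so the flat $30.00 minimum applies from here.
From month 172 a fixed $30.00 at rate r clears $974.87 in 54 more payments. Total: 171 + 54 = 225 months.

225 months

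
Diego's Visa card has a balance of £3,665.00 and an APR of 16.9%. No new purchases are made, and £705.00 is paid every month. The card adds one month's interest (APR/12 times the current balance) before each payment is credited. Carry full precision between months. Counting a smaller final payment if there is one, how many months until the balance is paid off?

Monthly rate r = 16.9%/12 = 1.40833% = 0.0140833.
Recurrence: B ← B·(1+r) − £705.00.
Month 1: interest £51.62; balance after payment £3,011.62.
Month 2: interest £42.41; balance after payment £2,349.03.
Month 3: interest £33.08; balance after payment £1,677.11.
Month 4: interest £23.62; balance after payment £995.73.
Month 5: interest £14.02; balance after payment £304.75.
Month 6: interest £4.29; balance after payment £0.00.

6 months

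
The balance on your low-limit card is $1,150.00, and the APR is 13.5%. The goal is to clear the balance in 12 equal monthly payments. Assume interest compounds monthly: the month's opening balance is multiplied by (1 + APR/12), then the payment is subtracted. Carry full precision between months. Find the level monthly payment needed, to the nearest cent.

$102.98

Monthly rate r = 13.5%/12 = 1.125% = 0.01125.
Level-payment amortization: P = B₀·r / (1 − (1+r)^(−n)) = 1150.00·0.01125 / (1 − 1.01125^(−12)).
Denominator 1 − (1+r)^(−12) = 0.125625297.
P = 12.9375 / 0.125625297 ≈ 102.98.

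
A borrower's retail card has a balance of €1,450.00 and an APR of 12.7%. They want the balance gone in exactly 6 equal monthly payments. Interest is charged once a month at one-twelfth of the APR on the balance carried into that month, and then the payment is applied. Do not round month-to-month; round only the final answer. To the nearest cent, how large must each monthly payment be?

Monthly rate r = 12.7%/12 = 1.05833% = 0.0105833.
Level-payment amortization: P = B₀·r / (1 − (1+r)^(−n)) = 1450.00·0.0105833 / (1 − 1.01058^(−6)).
Denominator 1 − (1+r)^(−6) = 0.061212689.
P = 15.3458 / 0.061212689 ≈ 250.70.

€250.70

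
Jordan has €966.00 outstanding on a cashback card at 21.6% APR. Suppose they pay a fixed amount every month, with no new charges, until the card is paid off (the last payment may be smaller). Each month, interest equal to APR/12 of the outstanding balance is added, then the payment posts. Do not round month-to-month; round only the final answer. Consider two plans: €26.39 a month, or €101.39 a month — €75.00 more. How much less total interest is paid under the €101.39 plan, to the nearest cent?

€521.61

Monthly rate r = 21.6%/12 = 1.8% = 0.018.
At €26.39/mo: n = ⌈−ln(1 − rB₀/P)/ln(1+r)⌉ = 61 payments (last €7.66); total interest = total paid − €966.00 = €625.06.
At €101.39/mo: 11 payments (last €55.55); total interest €103.45.
Interest saved = €625.06 − €103.45 = €521.61.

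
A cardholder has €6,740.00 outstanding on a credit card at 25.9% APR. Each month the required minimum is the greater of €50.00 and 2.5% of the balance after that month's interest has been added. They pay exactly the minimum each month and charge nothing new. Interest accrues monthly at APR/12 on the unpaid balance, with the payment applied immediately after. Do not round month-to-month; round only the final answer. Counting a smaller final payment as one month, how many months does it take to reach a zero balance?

Monthly rate r = 25.9%/12 = 2.15833% = 0.0215833.
While 2.5% of the post-interest balance exceeds €50.00, each month B ← (B·(1+r))·(1 − 0.025), i.e. B shrinks by the factor (1+r)·0.975 = 0.99604.
This holds for months 1–312. Entering month 313 the balance is €1,956.70; 2.5% of the post-interest balance is now below €50.00, so the flat €50.00 minimum applies from here.
From month 313 a fixed €50.00 at rate r clears €1,956.70 in 88 more payments. Total: 312 + 88 = 400 months.

400 months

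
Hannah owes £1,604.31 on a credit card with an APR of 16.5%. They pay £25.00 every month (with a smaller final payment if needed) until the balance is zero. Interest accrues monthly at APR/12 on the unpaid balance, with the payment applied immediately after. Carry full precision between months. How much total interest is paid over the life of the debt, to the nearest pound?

£2,314

Monthly rate r = 16.5%/12 = 1.375% = 0.01375.
Payoff takes n = ⌈−ln(1 − rB₀/P)/ln(1+r)⌉ = ⌈156.720⌉ = 157 payments; the last is £18.03.
Total paid = 156·£25.00 + £18.03 = £3,918.03.
Total interest = total paid − principal = £3,918.03 − £1,604.31 = £2,313.72.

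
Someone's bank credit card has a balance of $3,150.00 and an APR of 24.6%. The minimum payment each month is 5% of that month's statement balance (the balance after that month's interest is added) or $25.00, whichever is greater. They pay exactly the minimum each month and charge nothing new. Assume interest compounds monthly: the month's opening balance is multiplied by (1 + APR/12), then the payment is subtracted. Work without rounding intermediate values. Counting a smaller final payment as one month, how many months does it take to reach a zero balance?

Monthly rate r = 24.6%/12 = 2.05% = 0.0205.
While 5% of the post-interest balance exceeds $25.00, each month B ← (B·(1+r))·(1 − 0.05), i.e. B shrinks by the factor (1+r)·0.95 = 0.96947.
This holds for months 1–61. Entering month 62 the balance is $475.38; 5% of the post-interest balance is now below $25.00, so the flat $25.00 minimum applies from here.
From month 62 a fixed $25.00 at rate r clears $475.38 in 25 more payments. Total: 61 + 25 = 86 months.

86 months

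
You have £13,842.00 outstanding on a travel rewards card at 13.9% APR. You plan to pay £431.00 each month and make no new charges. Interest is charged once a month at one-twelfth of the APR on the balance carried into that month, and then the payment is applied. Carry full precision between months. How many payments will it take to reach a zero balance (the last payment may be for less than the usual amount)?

41 payments

Monthly rate r = 13.9%/12 = 1.15833% = 0.0115833.
Recurrence: B ← B·(1+r) − £431.00.
Month 1: interest £160.34; balance after payment £13,571.34.
Month 2: interest £157.20; balance after payment £13,297.54.
Closed form: n = −ln(1 − rB₀/P)/ln(1+r) = −ln(0.62799)/ln(1.01158) ≈ 40.396, so the balance reaches zero during payment 41.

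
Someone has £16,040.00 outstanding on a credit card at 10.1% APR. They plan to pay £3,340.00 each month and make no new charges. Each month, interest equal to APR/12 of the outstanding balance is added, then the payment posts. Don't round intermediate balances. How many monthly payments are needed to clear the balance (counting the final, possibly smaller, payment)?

Monthly rate r = 10.1%/12 = 0.841667% = 0.00841667.
Recurrence: B ← B·(1+r) − £3,340.00.
Month 1: interest £135.00; balance after payment £12,835.00.
Month 2: interest £108.03; balance after payment £9,603.03.
Month 3: interest £80.83; balance after payment £6,343.86.
Month 4: interest £53.39; balance after payment £3,057.25.
Month 5: interest £25.73; balance after payment £0.00.

5 payments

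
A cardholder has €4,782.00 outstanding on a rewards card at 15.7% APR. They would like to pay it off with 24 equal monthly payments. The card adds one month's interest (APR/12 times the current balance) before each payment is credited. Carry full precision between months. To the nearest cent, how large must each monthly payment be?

€233.46

Monthly rate r = 15.7%/12 = 1.30833% = 0.0130833.
Level-payment amortization: P = B₀·r / (1 − (1+r)^(−n)) = 4782.00·0.0130833 / (1 − 1.01308^(−24)).
Denominator 1 − (1+r)^(−24) = 0.26799187.
P = 62.5645 / 0.26799187 ≈ 233.46.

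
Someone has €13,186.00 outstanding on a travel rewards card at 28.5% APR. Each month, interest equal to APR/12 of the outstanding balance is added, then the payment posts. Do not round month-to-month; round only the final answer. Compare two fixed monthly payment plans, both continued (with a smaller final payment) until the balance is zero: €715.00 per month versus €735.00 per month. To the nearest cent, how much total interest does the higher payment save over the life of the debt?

Monthly rate r = 28.5%/12 = 2.375% = 0.02375.
At €715.00/mo: n = ⌈−ln(1 − rB₀/P)/ln(1+r)⌉ = 25 payments (last €395.35); total interest = total paid − €13,186.00 = €4,369.35.
At €735.00/mo: 24 payments (last €484.11); total interest €4,203.11.
Interest saved = €4,369.35 − €4,203.11 = €166.24.

€166.24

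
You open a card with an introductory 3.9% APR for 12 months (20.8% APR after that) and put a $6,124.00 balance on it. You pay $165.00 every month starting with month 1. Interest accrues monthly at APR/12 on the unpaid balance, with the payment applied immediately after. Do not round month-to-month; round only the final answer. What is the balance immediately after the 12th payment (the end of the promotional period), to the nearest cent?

$4,351.37

Promo months 1–12 at r₀ = 3.9%/12 = 0.00325; months 13+ at r₁ = 20.8%/12 = 0.0173333.
After month 12: iterate B ← B·(1+r₀) − $165.00 for 12 months → $4,351.37.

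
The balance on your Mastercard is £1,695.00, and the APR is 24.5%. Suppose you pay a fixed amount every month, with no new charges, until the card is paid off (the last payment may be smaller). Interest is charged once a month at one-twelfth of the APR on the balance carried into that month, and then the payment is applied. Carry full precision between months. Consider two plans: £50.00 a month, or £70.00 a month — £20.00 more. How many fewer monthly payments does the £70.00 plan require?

25 fewer payments

Monthly rate r = 24.5%/12 = 2.04167% = 0.0204167.
At £50.00/mo: n = ⌈−ln(1 − rB₀/P)/ln(1+r)⌉ = 59 payments (last £14.50); total interest = total paid − £1,695.00 = £1,219.50.
At £70.00/mo: 34 payments (last £52.07); total interest £667.07.
Payments saved = 59 − 34 = 25.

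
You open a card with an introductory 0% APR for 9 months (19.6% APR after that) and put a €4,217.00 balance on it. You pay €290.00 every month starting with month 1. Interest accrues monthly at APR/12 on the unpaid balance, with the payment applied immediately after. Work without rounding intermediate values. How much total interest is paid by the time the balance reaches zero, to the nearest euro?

€91

Promo months 1–9 at r₀ = 0%/12 = 0; months 10+ at r₁ = 19.6%/12 = 0.0163333.
After month 9 (no interest yet): B = €4,217.00 − 9·€290.00 = €1,607.00.
Then at r₁ with €290.00/mo: n₂ = −ln(1 − r₁·B/P)/ln(1+r₁) ≈ 5.86 → 6 more payments.
Total paid = 14·€290.00 + €248.44 = €4,308.44; interest = €4,308.44 − €4,217.00 = €91.44.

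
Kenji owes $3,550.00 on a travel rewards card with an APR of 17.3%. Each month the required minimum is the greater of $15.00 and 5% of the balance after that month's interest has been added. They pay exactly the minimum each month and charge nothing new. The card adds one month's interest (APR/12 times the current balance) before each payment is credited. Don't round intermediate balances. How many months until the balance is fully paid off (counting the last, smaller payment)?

91 months

Monthly rate r = 17.3%/12 = 1.44167% = 0.0144167.
While 5% of the post-interest balance exceeds $15.00, each month B ← (B·(1+r))·(1 − 0.05), i.e. B shrinks by the factor (1+r)·0.95 = 0.9637.
This holds for months 1–68. Entering month 69 the balance is $287.18; 5% of the post-interest balance is now below $15.00, so the flat $15.00 minimum applies from here.
From month 69 a fixed $15.00 at rate r clears $287.18 in 23 more payments. Total: 68 + 23 = 91 months.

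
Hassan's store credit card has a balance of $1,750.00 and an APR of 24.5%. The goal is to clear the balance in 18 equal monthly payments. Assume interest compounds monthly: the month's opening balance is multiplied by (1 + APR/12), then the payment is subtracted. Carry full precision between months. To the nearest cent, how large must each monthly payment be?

$117.16

Monthly rate r = 24.5%/12 = 2.04167% = 0.0204167.
Level-payment amortization: P = B₀·r / (1 − (1+r)^(−n)) = 1750.00·0.0204167 / (1 − 1.02042^(−18)).
Denominator 1 − (1+r)^(−18) = 0.304968931.
P = 35.7292 / 0.304968931 ≈ 117.16.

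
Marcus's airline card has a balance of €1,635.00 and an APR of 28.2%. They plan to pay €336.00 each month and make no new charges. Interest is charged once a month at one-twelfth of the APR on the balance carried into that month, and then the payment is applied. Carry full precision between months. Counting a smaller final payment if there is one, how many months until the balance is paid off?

Monthly rate r = 28.2%/12 = 2.35% = 0.0235.
Recurrence: B ← B·(1+r) − €336.00.
Month 1: interest €38.42; balance after payment €1,337.42.
Month 2: interest €31.43; balance after payment €1,032.85.
Month 3: interest €24.27; balance after payment €721.12.
Month 4: interest €16.95; balance after payment €402.07.
Month 5: interest €9.45; balance after payment €75.52.
Month 6: interest €1.77; balance after payment €0.00.

6 payments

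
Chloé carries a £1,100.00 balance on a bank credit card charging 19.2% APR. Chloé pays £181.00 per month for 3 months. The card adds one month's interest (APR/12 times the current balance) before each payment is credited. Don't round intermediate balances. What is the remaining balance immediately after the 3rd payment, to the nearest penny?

£601.91

Monthly rate r = 19.2%/12 = 1.6% = 0.016.
Each month: B ← B·(1+r) − £181.00.
Month 1: interest £17.60; balance after payment £936.60.
Month 2: interest £14.99; balance after payment £770.59.
Month 3: interest £12.33; balance after payment £601.91.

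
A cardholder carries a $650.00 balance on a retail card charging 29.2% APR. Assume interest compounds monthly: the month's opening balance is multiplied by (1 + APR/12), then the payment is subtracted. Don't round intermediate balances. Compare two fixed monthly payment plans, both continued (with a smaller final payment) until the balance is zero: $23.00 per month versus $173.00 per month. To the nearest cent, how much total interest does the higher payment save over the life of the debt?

$423.42

Monthly rate r = 29.2%/12 = 2.43333% = 0.0243333.
At $23.00/mo: n = ⌈−ln(1 − rB₀/P)/ln(1+r)⌉ = 49 payments (last $9.36); total interest = total paid − $650.00 = $463.36.
At $173.00/mo: 4 payments (last $170.94); total interest $39.94.
Interest saved = $463.36 − $39.94 = $423.42.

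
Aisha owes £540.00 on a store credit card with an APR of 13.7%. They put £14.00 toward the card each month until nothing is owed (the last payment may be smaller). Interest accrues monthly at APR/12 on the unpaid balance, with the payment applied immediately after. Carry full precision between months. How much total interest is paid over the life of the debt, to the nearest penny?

Monthly rate r = 13.7%/12 = 1.14167% = 0.0114167.
Payoff takes n = ⌈−ln(1 − rB₀/P)/ln(1+r)⌉ = ⌈51.133⌉ = 52 payments; the last is £1.87.
Total paid = 51·£14.00 + £1.87 = £715.87.
Total interest = total paid − principal = £715.87 − £540.00 = £175.87.

£175.87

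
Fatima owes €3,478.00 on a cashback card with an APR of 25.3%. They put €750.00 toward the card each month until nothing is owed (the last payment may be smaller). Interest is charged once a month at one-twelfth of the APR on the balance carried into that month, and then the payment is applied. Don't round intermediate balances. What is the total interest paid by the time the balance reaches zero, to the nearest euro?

Monthly rate r = 25.3%/12 = 2.10833% = 0.0210833.
Payoff takes n = ⌈−ln(1 − rB₀/P)/ln(1+r)⌉ = ⌈4.931⌉ = 5 payments; the last is €698.93.
Total paid = 4·€750.00 + €698.93 = €3,698.93.
Total interest = total paid − principal = €3,698.93 − €3,478.00 = €220.93.

€221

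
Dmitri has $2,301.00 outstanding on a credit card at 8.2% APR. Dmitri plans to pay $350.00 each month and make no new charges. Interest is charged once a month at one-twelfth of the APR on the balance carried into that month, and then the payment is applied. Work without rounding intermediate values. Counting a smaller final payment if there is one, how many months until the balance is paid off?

7 months

Monthly rate r = 8.2%/12 = 0.683333% = 0.00683333.
Recurrence: B ← B·(1+r) − $350.00.
Month 1: interest $15.72; balance after payment $1,966.72.
Month 2: interest $13.44; balance after payment $1,630.16.
Closed form: n = −ln(1 − rB₀/P)/ln(1+r) = −ln(0.95508)/ln(1.00683) ≈ 6.749, so the balance reaches zero during payment 7.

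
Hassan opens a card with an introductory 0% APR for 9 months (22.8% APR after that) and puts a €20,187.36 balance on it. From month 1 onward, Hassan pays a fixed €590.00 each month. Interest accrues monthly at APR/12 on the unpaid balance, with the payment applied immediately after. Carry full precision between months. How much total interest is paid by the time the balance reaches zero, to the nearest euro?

Promo months 1–9 at r₀ = 0%/12 = 0; months 10+ at r₁ = 22.8%/12 = 0.019.
After month 9 (no interest yet): B = €20,187.36 − 9·€590.00 = €14,877.36.
Then at r₁ with €590.00/mo: n₂ = −ln(1 − r₁·B/P)/ln(1+r₁) ≈ 34.65 → 35 more payments.
Total paid = 43·€590.00 + €385.58 = €25,755.58; interest = €25,755.58 − €20,187.36 = €5,568.22.

€5,568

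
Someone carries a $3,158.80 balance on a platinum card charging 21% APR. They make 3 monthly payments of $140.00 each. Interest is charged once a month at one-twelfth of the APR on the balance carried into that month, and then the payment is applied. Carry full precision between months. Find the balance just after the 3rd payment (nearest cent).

Monthly rate r = 21%/12 = 1.75% = 0.0175.
Each month: B ← B·(1+r) − $140.00.
Month 1: interest $55.28; balance after payment $3,074.08.
Month 2: interest $53.80; balance after payment $2,987.88.
Month 3: interest $52.29; balance after payment $2,900.16.

$2,900.16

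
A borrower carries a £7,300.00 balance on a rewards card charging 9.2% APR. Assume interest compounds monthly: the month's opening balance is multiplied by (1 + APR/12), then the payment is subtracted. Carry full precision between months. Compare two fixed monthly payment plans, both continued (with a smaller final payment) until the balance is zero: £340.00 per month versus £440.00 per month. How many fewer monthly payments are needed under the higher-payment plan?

6 fewer payments

Monthly rate r = 9.2%/12 = 0.766667% = 0.00766667.
At £340.00/mo: n = ⌈−ln(1 − rB₀/P)/ln(1+r)⌉ = 24 payments (last £186.99); total interest = total paid − £7,300.00 = £706.99.
At £440.00/mo: 18 payments (last £357.97); total interest £537.97.
Payments saved = 24 − 18 = 6.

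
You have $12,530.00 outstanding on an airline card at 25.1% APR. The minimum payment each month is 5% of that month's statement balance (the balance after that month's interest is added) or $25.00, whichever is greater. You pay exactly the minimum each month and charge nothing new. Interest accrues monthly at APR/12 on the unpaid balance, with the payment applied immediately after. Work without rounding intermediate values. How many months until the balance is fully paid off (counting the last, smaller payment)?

Monthly rate r = 25.1%/12 = 2.09167% = 0.0209167.
While 5% of the post-interest balance exceeds $25.00, each month B ← (B·(1+r))·(1 − 0.05), i.e. B shrinks by the factor (1+r)·0.95 = 0.96987.
This holds for months 1–106. Entering month 107 the balance is $489.36; 5% of the post-interest balance is now below $25.00, so the flat $25.00 minimum applies from here.
From month 107 a fixed $25.00 at rate r clears $489.36 in 26 more payments. Total: 106 + 26 = 132 months.

132 months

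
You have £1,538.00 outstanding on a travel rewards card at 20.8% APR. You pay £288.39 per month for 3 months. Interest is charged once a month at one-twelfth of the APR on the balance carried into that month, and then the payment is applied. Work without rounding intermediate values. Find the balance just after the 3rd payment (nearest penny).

Monthly rate r = 20.8%/12 = 1.73333% = 0.0173333.
Each month: B ← B·(1+r) − £288.39.
Month 1: interest £26.66; balance after payment £1,276.27.
Month 2: interest £22.12; balance after payment £1,010.00.
Month 3: interest £17.51; balance after payment £739.12.

£739.12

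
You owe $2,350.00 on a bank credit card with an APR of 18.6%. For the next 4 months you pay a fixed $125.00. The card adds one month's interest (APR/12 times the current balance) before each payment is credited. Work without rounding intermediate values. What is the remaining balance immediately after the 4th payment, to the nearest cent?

Monthly rate r = 18.6%/12 = 1.55% = 0.0155.
Each month: B ← B·(1+r) − $125.00.
Month 1: interest $36.43; balance after payment $2,261.43.
Month 2: interest $35.05; balance after payment $2,171.48.
Month 3: interest $33.66; balance after payment $2,080.13.
Month 4: interest $32.24; balance after payment $1,987.38.

$1,987.38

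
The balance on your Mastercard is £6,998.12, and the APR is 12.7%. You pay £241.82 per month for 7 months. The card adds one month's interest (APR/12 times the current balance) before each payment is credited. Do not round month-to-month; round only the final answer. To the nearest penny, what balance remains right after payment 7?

Monthly rate r = 12.7%/12 = 1.05833% = 0.0105833.
Each month: B ← B·(1+r) − £241.82.
Month 1: interest £74.06; balance after payment £6,830.36.
Month 2: interest £72.29; balance after payment £6,660.83.
Month 3: interest £70.49; balance after payment £6,489.51.
Month 4: interest £68.68; balance after payment £6,316.37.
Month 5: interest £66.85; balance after payment £6,141.39.
Month 6: interest £65.00; balance after payment £5,964.57.
Month 7: interest £63.13; balance after payment £5,785.88.

£5,785.88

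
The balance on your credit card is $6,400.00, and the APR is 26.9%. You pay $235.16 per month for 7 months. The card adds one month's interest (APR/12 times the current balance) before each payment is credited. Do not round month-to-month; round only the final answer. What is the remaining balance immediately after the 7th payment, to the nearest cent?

Monthly rate r = 26.9%/12 = 2.24167% = 0.0224167.
Each month: B ← B·(1+r) − $235.16.
Month 1: interest $143.47; balance after payment $6,308.31.
Month 2: interest $141.41; balance after payment $6,214.56.
Month 3: interest $139.31; balance after payment $6,118.71.
Month 4: interest $137.16; balance after payment $6,020.71.
Month 5: interest $134.96; balance after payment $5,920.51.
Month 6: interest $132.72; balance after payment $5,818.07.
Month 7: interest $130.42; balance after payment $5,713.33.

$5,713.33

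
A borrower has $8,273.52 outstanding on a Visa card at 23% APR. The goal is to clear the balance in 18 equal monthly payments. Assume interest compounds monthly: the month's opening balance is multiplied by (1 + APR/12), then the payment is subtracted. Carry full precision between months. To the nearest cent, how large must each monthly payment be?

Monthly rate r = 23%/12 = 1.91667% = 0.0191667.
Level-payment amortization: P = B₀·r / (1 − (1+r)^(−n)) = 8273.52·0.0191667 / (1 − 1.01917^(−18)).
Denominator 1 − (1+r)^(−18) = 0.289463811.
P = 158.576 / 0.289463811 ≈ 547.83.

$547.83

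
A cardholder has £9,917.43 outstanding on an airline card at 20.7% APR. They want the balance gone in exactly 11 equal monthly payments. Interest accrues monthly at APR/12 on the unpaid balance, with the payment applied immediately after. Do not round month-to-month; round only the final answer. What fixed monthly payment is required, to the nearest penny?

Monthly rate r = 20.7%/12 = 1.725% = 0.01725.
Level-payment amortization: P = B₀·r / (1 − (1+r)^(−n)) = 9917.43·0.01725 / (1 − 1.01725^(−11)).
Denominator 1 − (1+r)^(−11) = 0.171494652.
P = 171.076 / 0.171494652 ≈ 997.56.

£997.56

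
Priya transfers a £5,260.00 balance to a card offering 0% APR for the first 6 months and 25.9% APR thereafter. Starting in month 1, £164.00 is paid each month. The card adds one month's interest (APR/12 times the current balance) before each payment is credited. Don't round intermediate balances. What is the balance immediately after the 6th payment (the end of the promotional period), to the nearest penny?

Promo months 1–6 at r₀ = 0%/12 = 0; months 7+ at r₁ = 25.9%/12 = 0.0215833.
After month 6 (no interest yet): B = £5,260.00 − 6·£164.00 = £4,276.00.

£4,276.00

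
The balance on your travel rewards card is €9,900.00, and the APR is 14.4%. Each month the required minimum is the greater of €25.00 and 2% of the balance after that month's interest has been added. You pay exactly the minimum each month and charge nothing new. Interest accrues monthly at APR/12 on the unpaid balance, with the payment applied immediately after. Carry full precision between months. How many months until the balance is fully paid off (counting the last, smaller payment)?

327 months

Monthly rate r = 14.4%/12 = 1.2% = 0.012.
While 2% of the post-interest balance exceeds €25.00, each month B ← (B·(1+r))·(1 − 0.02), i.e. B shrinks by the factor (1+r)·0.98 = 0.99176.
This holds for months 1–252. Entering month 253 the balance is €1,230.54; 2% of the post-interest balance is now below €25.00, so the flat €25.00 minimum applies from here.
From month 253 a fixed €25.00 at rate r clears €1,230.54 in 75 more payments. Total: 252 + 75 = 327 months.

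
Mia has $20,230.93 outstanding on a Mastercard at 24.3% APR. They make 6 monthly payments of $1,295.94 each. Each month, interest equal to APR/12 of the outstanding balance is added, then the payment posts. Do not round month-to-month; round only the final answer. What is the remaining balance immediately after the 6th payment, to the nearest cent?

Monthly rate r = 24.3%/12 = 2.025% = 0.02025.
Each month: B ← B·(1+r) − $1,295.94.
Month 1: interest $409.68; balance after payment $19,344.67.
Month 2: interest $391.73; balance after payment $18,440.46.
Month 3: interest $373.42; balance after payment $17,517.94.
Month 4: interest $354.74; balance after payment $16,576.73.
Month 5: interest $335.68; balance after payment $15,616.47.
Month 6: interest $316.23; balance after payment $14,636.77.

$14,636.77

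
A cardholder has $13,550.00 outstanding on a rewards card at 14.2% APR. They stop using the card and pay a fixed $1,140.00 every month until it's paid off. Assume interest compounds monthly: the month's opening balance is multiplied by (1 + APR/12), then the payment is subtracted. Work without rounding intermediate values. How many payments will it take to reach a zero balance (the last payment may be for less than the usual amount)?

Monthly rate r = 14.2%/12 = 1.18333% = 0.0118333.
Recurrence: B ← B·(1+r) − $1,140.00.
Month 1: interest $160.34; balance after payment $12,570.34.
Month 2: interest $148.75; balance after payment $11,579.09.
Closed form: n = −ln(1 − rB₀/P)/ln(1+r) = −ln(0.85935)/ln(1.01183) ≈ 12.885, so the balance reaches zero during payment 13.

13 months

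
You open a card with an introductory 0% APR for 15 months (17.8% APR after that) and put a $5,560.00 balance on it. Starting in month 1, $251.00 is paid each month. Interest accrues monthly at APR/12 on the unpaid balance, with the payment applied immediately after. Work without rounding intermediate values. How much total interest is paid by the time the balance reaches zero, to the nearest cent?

Promo months 1–15 at r₀ = 0%/12 = 0; months 16+ at r₁ = 17.8%/12 = 0.0148333.
After month 15 (no interest yet): B = $5,560.00 − 15·$251.00 = $1,795.00.
Then at r₁ with $251.00/mo: n₂ = −ln(1 − r₁·B/P)/ln(1+r₁) ≈ 7.62 → 8 more payments.
Total paid = 22·$251.00 + $155.00 = $5,677.00; interest = $5,677.00 − $5,560.00 = $117.00.

$117.00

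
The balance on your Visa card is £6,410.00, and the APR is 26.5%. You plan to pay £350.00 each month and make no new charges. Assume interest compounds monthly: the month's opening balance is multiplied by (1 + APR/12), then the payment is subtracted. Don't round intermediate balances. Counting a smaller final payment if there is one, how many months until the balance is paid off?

Monthly rate r = 26.5%/12 = 2.20833% = 0.0220833.
Recurrence: B ← B·(1+r) − £350.00.
Month 1: interest £141.55; balance after payment £6,201.55.
Month 2: interest £136.95; balance after payment £5,988.51.
Closed form: n = −ln(1 − rB₀/P)/ln(1+r) = −ln(0.59556)/ln(1.02208) ≈ 23.726, so the balance reaches zero during payment 24.

24 payments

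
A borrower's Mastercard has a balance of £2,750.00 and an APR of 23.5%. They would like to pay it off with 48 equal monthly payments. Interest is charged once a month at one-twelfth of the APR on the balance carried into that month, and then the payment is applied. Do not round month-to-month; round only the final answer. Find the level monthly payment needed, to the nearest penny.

Monthly rate r = 23.5%/12 = 1.95833% = 0.0195833.
Level-payment amortization: P = B₀·r / (1 − (1+r)^(−n)) = 2750.00·0.0195833 / (1 − 1.01958^(−48)).
Denominator 1 − (1+r)^(−48) = 0.60580685.
P = 53.8542 / 0.60580685 ≈ 88.90.

£88.90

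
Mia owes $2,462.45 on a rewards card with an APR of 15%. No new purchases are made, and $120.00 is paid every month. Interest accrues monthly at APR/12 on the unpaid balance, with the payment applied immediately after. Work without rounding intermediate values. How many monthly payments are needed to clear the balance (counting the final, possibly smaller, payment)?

Monthly rate r = 15%/12 = 1.25% = 0.0125.
Recurrence: B ← B·(1+r) − $120.00.
Month 1: interest $30.78; balance after payment $2,373.23.
Month 2: interest $29.67; balance after payment $2,282.90.
Closed form: n = −ln(1 − rB₀/P)/ln(1+r) = −ln(0.74349)/ln(1.0125) ≈ 23.859, so the balance reaches zero during payment 24.

24 payments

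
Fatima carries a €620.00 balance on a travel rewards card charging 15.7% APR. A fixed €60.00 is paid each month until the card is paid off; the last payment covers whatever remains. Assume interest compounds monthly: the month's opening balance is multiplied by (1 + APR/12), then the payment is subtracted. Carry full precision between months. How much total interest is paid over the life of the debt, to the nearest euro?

€51

Monthly rate r = 15.7%/12 = 1.30833% = 0.0130833.
Payoff takes n = ⌈−ln(1 − rB₀/P)/ln(1+r)⌉ = ⌈11.174⌉ = 12 payments; the last is €10.52.
Total paid = 11·€60.00 + €10.52 = €670.52.
Total interest = total paid − principal = €670.52 − €620.00 = €50.52.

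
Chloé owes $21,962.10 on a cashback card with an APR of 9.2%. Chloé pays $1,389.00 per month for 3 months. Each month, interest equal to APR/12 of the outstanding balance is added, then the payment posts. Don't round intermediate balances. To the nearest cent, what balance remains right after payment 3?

$18,272.08

Monthly rate r = 9.2%/12 = 0.766667% = 0.00766667.
Each month: B ← B·(1+r) − $1,389.00.
Month 1: interest $168.38; balance after payment $20,741.48.
Month 2: interest $159.02; balance after payment $19,511.49.
Month 3: interest $149.59; balance after payment $18,272.08.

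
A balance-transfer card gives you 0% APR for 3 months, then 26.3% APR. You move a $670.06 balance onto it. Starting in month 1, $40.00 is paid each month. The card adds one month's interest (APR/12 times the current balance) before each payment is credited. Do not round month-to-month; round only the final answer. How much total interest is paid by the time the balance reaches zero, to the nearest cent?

$111.78

Promo months 1–3 at r₀ = 0%/12 = 0; months 4+ at r₁ = 26.3%/12 = 0.0219167.
After month 3 (no interest yet): B = $670.06 − 3·$40.00 = $550.06.
Then at r₁ with $40.00/mo: n₂ = −ln(1 − r₁·B/P)/ln(1+r₁) ≈ 16.54 → 17 more payments.
Total paid = 19·$40.00 + $21.84 = $781.84; interest = $781.84 − $670.06 = $111.78.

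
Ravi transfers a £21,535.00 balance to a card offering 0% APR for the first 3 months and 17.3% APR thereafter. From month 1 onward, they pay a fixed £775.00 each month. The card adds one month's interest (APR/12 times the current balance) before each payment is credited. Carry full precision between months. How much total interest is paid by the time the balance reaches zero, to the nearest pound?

£4,730

Promo months 1–3 at r₀ = 0%/12 = 0; months 4+ at r₁ = 17.3%/12 = 0.0144167.
After month 3 (no interest yet): B = £21,535.00 − 3·£775.00 = £19,210.00.
Then at r₁ with £775.00/mo: n₂ = −ln(1 − r₁·B/P)/ln(1+r₁) ≈ 30.89 → 31 more payments.
Total paid = 33·£775.00 + £690.27 = £26,265.27; interest = £26,265.27 − £21,535.00 = £4,730.27.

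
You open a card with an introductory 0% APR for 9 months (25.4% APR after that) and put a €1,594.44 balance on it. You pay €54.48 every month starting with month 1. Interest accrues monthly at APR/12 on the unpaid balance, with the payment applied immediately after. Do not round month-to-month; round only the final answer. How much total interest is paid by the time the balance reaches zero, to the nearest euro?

€353

Promo months 1–9 at r₀ = 0%/12 = 0; months 10+ at r₁ = 25.4%/12 = 0.0211667.
After month 9 (no interest yet): B = €1,594.44 − 9·€54.48 = €1,104.12.
Then at r₁ with €54.48/mo: n₂ = −ln(1 − r₁·B/P)/ln(1+r₁) ≈ 26.75 → 27 more payments.
Total paid = 35·€54.48 + €41.03 = €1,947.83; interest = €1,947.83 − €1,594.44 = €353.39.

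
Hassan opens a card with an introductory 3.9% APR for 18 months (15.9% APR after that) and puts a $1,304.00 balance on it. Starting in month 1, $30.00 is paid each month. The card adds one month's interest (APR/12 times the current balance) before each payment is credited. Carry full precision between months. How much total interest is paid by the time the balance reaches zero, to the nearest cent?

$272.39

Promo months 1–18 at r₀ = 3.9%/12 = 0.00325; months 19+ at r₁ = 15.9%/12 = 0.01325.
After month 18: iterate B ← B·(1+r₀) − $30.00 for 18 months → $827.25.
Then at r₁ with $30.00/mo: n₂ = −ln(1 − r₁·B/P)/ln(1+r₁) ≈ 34.54 → 35 more payments.
Total paid = 52·$30.00 + $16.39 = $1,576.39; interest = $1,576.39 − $1,304.00 = $272.39.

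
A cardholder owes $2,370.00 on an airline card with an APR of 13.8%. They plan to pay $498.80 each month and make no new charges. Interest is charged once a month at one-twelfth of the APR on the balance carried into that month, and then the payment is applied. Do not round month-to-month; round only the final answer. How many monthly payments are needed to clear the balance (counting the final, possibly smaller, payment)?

5 payments

Monthly rate r = 13.8%/12 = 1.15% = 0.0115.
Recurrence: B ← B·(1+r) − $498.80.
Month 1: interest $27.25; balance after payment $1,898.46.
Month 2: interest $21.83; balance after payment $1,421.49.
Month 3: interest $16.35; balance after payment $939.03.
Month 4: interest $10.80; balance after payment $451.03.
Month 5: interest $5.19; balance after payment $0.00.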